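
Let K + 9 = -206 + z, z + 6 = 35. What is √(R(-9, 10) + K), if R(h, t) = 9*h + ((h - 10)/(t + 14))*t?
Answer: I*√9897/6 ≈ 16.581*I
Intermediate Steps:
z = 29 (z = -6 + 35 = 29)
K = -186 (K = -9 + (-206 + 29) = -9 - 177 = -186)
R(h, t) = 9*h + t*(-10 + h)/(14 + t) (R(h, t) = 9*h + ((-10 + h)/(14 + t))*t = 9*h + t*(-10 + h)/(14 + t))
√(R(-9, 10) + K) = √(2*(-5*10 + 63*(-9) + 5*(-9)*10)/(14 + 10) - 186) = √(2*(-50 - 567 - 450)/24 - 186) = √(2*(1/24)*(-1067) - 186) = √(-1067/12 - 186) = √(-3299/12) = I*√9897/6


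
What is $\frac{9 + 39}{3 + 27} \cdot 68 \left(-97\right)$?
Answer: $- \frac{52768}{5} \approx -10554.0$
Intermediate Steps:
$\frac{9 + 39}{3 + 27} \cdot 68 \left(-97\right) = \frac{48}{30} \cdot 68 \left(-97\right) = 48 \cdot \frac{1}{30} \cdot 68 \left(-97\right) = \frac{8}{5} \cdot 68 \left(-97\right) = \frac{544}{5} \left(-97\right) = - \frac{52768}{5}$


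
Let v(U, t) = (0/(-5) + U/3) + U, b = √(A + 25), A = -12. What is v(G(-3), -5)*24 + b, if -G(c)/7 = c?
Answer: 672 + √13 ≈ 675.61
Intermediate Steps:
G(c) = -7*c
b = √13 (b = √(-12 + 25) = √13 ≈ 3.6056)
v(U, t) = 4*U/3 (v(U, t) = (0*(-⅕) + U*(⅓)) + U = (0 + U/3) + U = U/3 + U = 4*U/3)
v(G(-3), -5)*24 + b = (4*(-7*(-3))/3)*24 + √13 = ((4/3)*21)*24 + √13 = 28*24 + √13 = 672 + √13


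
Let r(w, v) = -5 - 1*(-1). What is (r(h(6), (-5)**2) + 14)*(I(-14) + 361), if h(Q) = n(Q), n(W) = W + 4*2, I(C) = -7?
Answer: 3540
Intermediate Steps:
n(W) = 8 + W (n(W) = W + 8 = 8 + W)
h(Q) = 8 + Q
r(w, v) = -4 (r(w, v) = -5 + 1 = -4)
(r(h(6), (-5)**2) + 14)*(I(-14) + 361) = (-4 + 14)*(-7 + 361) = 10*354 = 3540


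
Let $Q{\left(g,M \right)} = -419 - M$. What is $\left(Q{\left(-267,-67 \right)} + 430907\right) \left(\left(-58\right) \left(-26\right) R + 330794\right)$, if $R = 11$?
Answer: $149567057010$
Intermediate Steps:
$\left(Q{\left(-267,-67 \right)} + 430907\right) \left(\left(-58\right) \left(-26\right) R + 330794\right) = \left(\left(-419 - -67\right) + 430907\right) \left(\left(-58\right) \left(-26\right) 11 + 330794\right) = \left(\left(-419 + 67\right) + 430907\right) \left(1508 \cdot 11 + 330794\right) = \left(-352 + 430907\right) \left(16588 + 330794\right) = 430555 \cdot 347382 = 149567057010$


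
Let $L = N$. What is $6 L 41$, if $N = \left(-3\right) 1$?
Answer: $-738$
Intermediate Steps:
$N = -3$
$L = -3$
$6 L 41 = 6 \left(-3\right) 41 = \left(-18\right) 41 = -738$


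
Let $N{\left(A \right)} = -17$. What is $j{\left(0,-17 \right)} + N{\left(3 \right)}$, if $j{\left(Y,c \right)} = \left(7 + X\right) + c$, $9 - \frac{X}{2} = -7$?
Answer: $5$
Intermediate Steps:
$X = 32$ ($X = 18 - -14 = 18 + 14 = 32$)
$j{\left(Y,c \right)} = 39 + c$ ($j{\left(Y,c \right)} = \left(7 + 32\right) + c = 39 + c$)
$j{\left(0,-17 \right)} + N{\left(3 \right)} = \left(39 - 17\right) - 17 = 22 - 17 = 5$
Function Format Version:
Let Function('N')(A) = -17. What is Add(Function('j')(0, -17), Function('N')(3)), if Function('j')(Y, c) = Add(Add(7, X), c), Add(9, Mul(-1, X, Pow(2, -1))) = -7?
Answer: 5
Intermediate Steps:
X = 32 (X = Add(18, Mul(-2, -7)) = Add(18, 14) = 32)
Function('j')(Y, c) = Add(39, c) (Function('j')(Y, c) = Add(Add(7, 32), c) = Add(39, c))
Add(Function('j')(0, -17), Function('N')(3)) = Add(Add(39, -17), -17) = Add(22, -17) = 5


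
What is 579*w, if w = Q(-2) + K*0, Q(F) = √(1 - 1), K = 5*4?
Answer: 0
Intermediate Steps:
K = 20
Q(F) = 0 (Q(F) = √0 = 0)
w = 0 (w = 0 + 20*0 = 0 + 0 = 0)
579*w = 579*0 = 0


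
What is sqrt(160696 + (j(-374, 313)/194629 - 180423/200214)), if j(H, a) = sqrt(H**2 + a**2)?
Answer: sqrt(61478819453128740225366 + 1965691397236*sqrt(237845))/618530962 ≈ 400.87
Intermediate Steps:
sqrt(160696 + (j(-374, 313)/194629 - 180423/200214)) = sqrt(160696 + (sqrt((-374)**2 + 313**2)/194629 - 180423/200214)) = sqrt(160696 + (sqrt(139876 + 97969)*(1/194629) - 180423*1/200214)) = sqrt(160696 + (sqrt(237845)*(1/194629) - 20047/22246)) = sqrt(160696 + (sqrt(237845)/194629 - 20047/22246)) = sqrt(160696 + (-20047/22246 + sqrt(237845)/194629)) = sqrt(3574823169/22246 + sqrt(237845)/194629)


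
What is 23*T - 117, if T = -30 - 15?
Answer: -1152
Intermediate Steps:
T = -45
23*T - 117 = 23*(-45) - 117 = -1035 - 117 = -1152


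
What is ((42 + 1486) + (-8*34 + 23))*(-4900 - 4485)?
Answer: -12003415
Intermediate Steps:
((42 + 1486) + (-8*34 + 23))*(-4900 - 4485) = (1528 + (-272 + 23))*(-9385) = (1528 - 249)*(-9385) = 1279*(-9385) = -12003415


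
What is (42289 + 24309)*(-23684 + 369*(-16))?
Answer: -1970501624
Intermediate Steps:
(42289 + 24309)*(-23684 + 369*(-16)) = 66598*(-23684 - 5904) = 66598*(-29588) = -1970501624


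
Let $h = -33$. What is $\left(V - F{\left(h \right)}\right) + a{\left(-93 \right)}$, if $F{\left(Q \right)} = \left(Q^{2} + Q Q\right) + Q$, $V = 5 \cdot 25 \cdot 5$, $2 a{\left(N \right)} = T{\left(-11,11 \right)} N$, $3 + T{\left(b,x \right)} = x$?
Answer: $-1892$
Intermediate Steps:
$T{\left(b,x \right)} = -3 + x$
$a{\left(N \right)} = 4 N$ ($a{\left(N \right)} = \frac{\left(-3 + 11\right) N}{2} = \frac{8 N}{2} = 4 N$)
$V = 625$ ($V = 125 \cdot 5 = 625$)
$F{\left(Q \right)} = Q + 2 Q^{2}$ ($F{\left(Q \right)} = \left(Q^{2} + Q^{2}\right) + Q = 2 Q^{2} + Q = Q + 2 Q^{2}$)
$\left(V - F{\left(h \right)}\right) + a{\left(-93 \right)} = \left(625 - - 33 \left(1 + 2 \left(-33\right)\right)\right) + 4 \left(-93\right) = \left(625 - - 33 \left(1 - 66\right)\right) - 372 = \left(625 - \left(-33\right) \left(-65\right)\right) - 372 = \left(625 - 2145\right) - 372 = -1520 - 372 = -1892$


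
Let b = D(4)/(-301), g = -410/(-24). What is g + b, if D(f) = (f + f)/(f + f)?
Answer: 61693/3612 ≈ 17.080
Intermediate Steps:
D(f) = 1 (D(f) = (2*f)/((2*f)) = (2*f)*(1/(2*f)) = 1)
g = 205/12 (g = -410*(-1/24) = 205/12 ≈ 17.083)
b = -1/301 (b = 1/(-301) = 1*(-1/301) = -1/301 ≈ -0.0033223)
g + b = 205/12 - 1/301 = 61693/3612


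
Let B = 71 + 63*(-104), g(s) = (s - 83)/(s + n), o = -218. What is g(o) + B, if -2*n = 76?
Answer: -1658835/256 ≈ -6479.8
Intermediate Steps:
n = -38 (n = -½*76 = -38)
g(s) = (-83 + s)/(-38 + s) (g(s) = (s - 83)/(s - 38) = (-83 + s)/(-38 + s))
B = -6481 (B = 71 - 6552 = -6481)
g(o) + B = (-83 - 218)/(-38 - 218) - 6481 = -301/(-256) - 6481 = -1/256*(-301) - 6481 = 301/256 - 6481 = -1658835/256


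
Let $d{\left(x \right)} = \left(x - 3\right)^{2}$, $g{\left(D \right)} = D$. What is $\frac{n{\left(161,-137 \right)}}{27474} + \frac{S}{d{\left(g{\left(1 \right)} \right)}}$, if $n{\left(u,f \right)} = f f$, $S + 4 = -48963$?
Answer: $- \frac{672622141}{54948} \approx -12241.0$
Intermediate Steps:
$S = -48967$ ($S = -4 - 48963 = -48967$)
$d{\left(x \right)} = \left(-3 + x\right)^{2}$
$n{\left(u,f \right)} = f^{2}$
$\frac{n{\left(161,-137 \right)}}{27474} + \frac{S}{d{\left(g{\left(1 \right)} \right)}} = \frac{\left(-137\right)^{2}}{27474} - \frac{48967}{\left(-3 + 1\right)^{2}} = 18769 \cdot \frac{1}{27474} - \frac{48967}{\left(-2\right)^{2}} = \frac{18769}{27474} - \frac{48967}{4} = - \frac{672622141}{54948}$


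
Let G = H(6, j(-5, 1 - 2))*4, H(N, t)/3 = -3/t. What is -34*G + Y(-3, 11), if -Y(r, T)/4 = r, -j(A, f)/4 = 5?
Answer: -246/5 ≈ -49.200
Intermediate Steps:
j(A, f) = -20 (j(A, f) = -4*5 = -20)
Y(r, T) = -4*r
H(N, t) = -9/t (H(N, t) = 3*(-3/t) = -9/t)
G = 9/5 (G = -9/(-20)*4 = -9*(-1/20)*4 = (9/20)*4 = 9/5 ≈ 1.8000)
-34*G + Y(-3, 11) = -34*9/5 - 4*(-3) = -306/5 + 12 = -246/5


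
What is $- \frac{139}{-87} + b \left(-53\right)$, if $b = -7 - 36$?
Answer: $\frac{198412}{87} \approx 2280.6$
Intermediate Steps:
$b = -43$
$- \frac{139}{-87} + b \left(-53\right) = - \frac{139}{-87} - -2279 = \left(-139\right) \left(- \frac{1}{87}\right) + 2279 = \frac{139}{87} + 2279 = \frac{198412}{87}$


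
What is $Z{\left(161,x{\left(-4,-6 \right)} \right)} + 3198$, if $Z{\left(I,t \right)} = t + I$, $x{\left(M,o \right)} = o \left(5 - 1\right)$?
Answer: $3335$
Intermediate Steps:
$x{\left(M,o \right)} = 4 o$ ($x{\left(M,o \right)} = o 4 = 4 o$)
$Z{\left(I,t \right)} = I + t$
$Z{\left(161,x{\left(-4,-6 \right)} \right)} + 3198 = \left(161 + 4 \left(-6\right)\right) + 3198 = \left(161 - 24\right) + 3198 = 137 + 3198 = 3335$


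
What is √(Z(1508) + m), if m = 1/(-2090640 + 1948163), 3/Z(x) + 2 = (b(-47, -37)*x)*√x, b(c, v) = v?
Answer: √(-421448938 - 110029712*√377)/(16762*√(1 + 55796*√377)) ≈ 0.0028988*I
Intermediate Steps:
Z(x) = 3/(-2 - 37*x^(3/2)) (Z(x) = 3/(-2 + (-37*x)*√x) = 3/(-2 - 37*x^(3/2)))
m = -1/142477 (m = 1/(-142477) = -1/142477 ≈ -7.0187e-6)
√(Z(1508) + m) = √(3/(-2 - 111592*√377) - 1/142477) = √(-1/142477 + 3/(-2 - 111592*√377))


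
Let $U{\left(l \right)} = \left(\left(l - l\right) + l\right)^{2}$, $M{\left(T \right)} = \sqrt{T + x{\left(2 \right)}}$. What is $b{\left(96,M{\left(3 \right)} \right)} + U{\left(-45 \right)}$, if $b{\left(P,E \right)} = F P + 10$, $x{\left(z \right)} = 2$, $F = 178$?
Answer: $19123$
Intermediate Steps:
$M{\left(T \right)} = \sqrt{2 + T}$ ($M{\left(T \right)} = \sqrt{T + 2} = \sqrt{2 + T}$)
$b{\left(P,E \right)} = 10 + 178 P$ ($b{\left(P,E \right)} = 178 P + 10 = 10 + 178 P$)
$U{\left(l \right)} = l^{2}$ ($U{\left(l \right)} = \left(0 + l\right)^{2} = l^{2}$)
$b{\left(96,M{\left(3 \right)} \right)} + U{\left(-45 \right)} = \left(10 + 178 \cdot 96\right) + \left(-45\right)^{2} = \left(10 + 17088\right) + 2025 = 17098 + 2025 = 19123$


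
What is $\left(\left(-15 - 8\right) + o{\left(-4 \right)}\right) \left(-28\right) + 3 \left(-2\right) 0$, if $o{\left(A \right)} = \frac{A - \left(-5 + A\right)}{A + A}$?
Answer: $\frac{1323}{2} \approx 661.5$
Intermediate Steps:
$o{\left(A \right)} = \frac{5}{2 A}$
$\left(\left(-15 - 8\right) + o{\left(-4 \right)}\right) \left(-28\right) + 3 \left(-2\right) 0 = \left(\left(-15 - 8\right) + \frac{5}{2 \left(-4\right)}\right) \left(-28\right) + 3 \left(-2\right) 0 = \left(-23 + \frac{5}{2} \left(- \frac{1}{4}\right)\right) \left(-28\right) - 0 = \left(-23 - \frac{5}{8}\right) \left(-28\right) + 0 = \left(- \frac{189}{8}\right) \left(-28\right) + 0 = \frac{1323}{2} + 0 = \frac{1323}{2}$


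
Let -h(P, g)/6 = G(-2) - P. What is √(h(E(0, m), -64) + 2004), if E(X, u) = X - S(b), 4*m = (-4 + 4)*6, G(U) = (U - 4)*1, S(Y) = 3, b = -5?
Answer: √2022 ≈ 44.967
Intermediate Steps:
G(U) = -4 + U (G(U) = (-4 + U)*1 = -4 + U)
m = 0 (m = ((-4 + 4)*6)/4 = (0*6)/4 = (¼)*0 = 0)
E(X, u) = -3 + X (E(X, u) = X - 1*3 = X - 3 = -3 + X)
h(P, g) = 36 + 6*P (h(P, g) = -6*((-4 - 2) - P) = -6*(-6 - P) = 36 + 6*P)
√(h(E(0, m), -64) + 2004) = √((36 + 6*(-3 + 0)) + 2004) = √((36 + 6*(-3)) + 2004) = √((36 - 18) + 2004) = √(18 + 2004) = √2022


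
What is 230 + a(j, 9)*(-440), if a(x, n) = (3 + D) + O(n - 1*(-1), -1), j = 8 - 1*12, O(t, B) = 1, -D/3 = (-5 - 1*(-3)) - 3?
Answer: -8130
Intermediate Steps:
D = 15 (D = -3*((-5 - 1*(-3)) - 3) = -3*((-5 + 3) - 3) = -3*(-2 - 3) = -3*(-5) = 15)
j = -4 (j = 8 - 12 = -4)
a(x, n) = 19 (a(x, n) = (3 + 15) + 1 = 18 + 1 = 19)
230 + a(j, 9)*(-440) = 230 + 19*(-440) = 230 - 8360 = -8130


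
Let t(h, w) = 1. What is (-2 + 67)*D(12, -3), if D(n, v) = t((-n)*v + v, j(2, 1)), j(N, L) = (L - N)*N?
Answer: 65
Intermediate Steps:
j(N, L) = N*(L - N)
D(n, v) = 1
(-2 + 67)*D(12, -3) = (-2 + 67)*1 = 65*1 = 65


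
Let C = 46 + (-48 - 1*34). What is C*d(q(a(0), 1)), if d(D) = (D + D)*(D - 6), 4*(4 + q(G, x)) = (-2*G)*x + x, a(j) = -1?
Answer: -4329/2 ≈ -2164.5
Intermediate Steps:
q(G, x) = -4 + x/4 - G*x/2 (q(G, x) = -4 + ((-2*G)*x + x)/4 = -4 + (-2*G*x + x)/4 = -4 + (x - 2*G*x)/4 = -4 + (x/4 - G*x/2) = -4 + x/4 - G*x/2)
d(D) = 2*D*(-6 + D) (d(D) = (2*D)*(-6 + D) = 2*D*(-6 + D))
C = -36 (C = 46 + (-48 - 34) = 46 - 82 = -36)
C*d(q(a(0), 1)) = -72*(-4 + (¼)*1 - ½*(-1)*1)*(-6 + (-4 + (¼)*1 - ½*(-1)*1)) = -72*(-4 + ¼ + ½)*(-6 + (-4 + ¼ + ½)) = -72*(-13)*(-6 - 13/4)/4 = -72*(-13)*(-37)/(4*4) = -36*481/8 = -4329/2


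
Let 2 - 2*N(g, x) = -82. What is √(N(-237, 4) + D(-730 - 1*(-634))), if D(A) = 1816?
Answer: √1858 ≈ 43.104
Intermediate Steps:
N(g, x) = 42 (N(g, x) = 1 - ½*(-82) = 1 + 41 = 42)
√(N(-237, 4) + D(-730 - 1*(-634))) = √(42 + 1816) = √1858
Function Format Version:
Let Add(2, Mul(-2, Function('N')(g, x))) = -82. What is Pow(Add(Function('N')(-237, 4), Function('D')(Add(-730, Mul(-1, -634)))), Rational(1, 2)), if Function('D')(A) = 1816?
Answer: Pow(1858, Rational(1, 2)) ≈ 43.104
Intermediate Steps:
Function('N')(g, x) = 42 (Function('N')(g, x) = Add(1, Mul(Rational(-1, 2), -82)) = Add(1, 41) = 42)
Pow(Add(Function('N')(-237, 4), Function('D')(Add(-730, Mul(-1, -634)))), Rational(1, 2)) = Pow(Add(42, 1816), Rational(1, 2)) = Pow(1858, Rational(1, 2))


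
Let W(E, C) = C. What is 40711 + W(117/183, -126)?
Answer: 40585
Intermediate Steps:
40711 + W(117/183, -126) = 40711 - 126 = 40585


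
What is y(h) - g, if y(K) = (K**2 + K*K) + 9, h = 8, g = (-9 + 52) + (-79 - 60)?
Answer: 233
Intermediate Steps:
g = -96 (g = 43 - 139 = -96)
y(K) = 9 + 2*K**2 (y(K) = (K**2 + K**2) + 9 = 2*K**2 + 9 = 9 + 2*K**2)
y(h) - g = (9 + 2*8**2) - 1*(-96) = (9 + 2*64) + 96 = (9 + 128) + 96 = 137 + 96 = 233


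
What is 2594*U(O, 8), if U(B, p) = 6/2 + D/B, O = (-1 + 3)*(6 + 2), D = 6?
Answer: 35019/4 ≈ 8754.8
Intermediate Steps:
O = 16 (O = 2*8 = 16)
U(B, p) = 3 + 6/B (U(B, p) = 6/2 + 6/B = 6*(1/2) + 6/B = 3 + 6/B)
2594*U(O, 8) = 2594*(3 + 6/16) = 2594*(3 + 6*(1/16)) = 2594*(3 + 3/8) = 2594*(27/8) = 35019/4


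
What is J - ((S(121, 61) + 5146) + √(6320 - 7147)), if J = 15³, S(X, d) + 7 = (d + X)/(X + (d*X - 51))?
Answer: -13143746/7451 - I*√827 ≈ -1764.0 - 28.758*I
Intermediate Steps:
S(X, d) = -7 + (X + d)/(-51 + X + X*d) (S(X, d) = -7 + (d + X)/(X + (d*X - 51)) = -7 + (X + d)/(X + (X*d - 51)) = -7 + (X + d)/(X + (-51 + X*d)) = -7 + (X + d)/(-51 + X + X*d))
J = 3375
J - ((S(121, 61) + 5146) + √(6320 - 7147)) = 3375 - (((357 + 61 - 6*121 - 7*121*61)/(-51 + 121 + 121*61) + 5146) + √(6320 - 7147)) = 3375 - (((357 + 61 - 726 - 51667)/(-51 + 121 + 7381) + 5146) + √(-827)) = 3375 - ((-51975/7451 + 5146) + I*√827) = 3375 - (38290871/7451 + I*√827) = 3375 + (-38290871/7451 - I*√827) = -13143746/7451 - I*√827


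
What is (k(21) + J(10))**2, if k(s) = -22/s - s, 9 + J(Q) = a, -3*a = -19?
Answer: 29929/49 ≈ 610.80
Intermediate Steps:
a = 19/3 (a = -1/3*(-19) = 19/3 ≈ 6.3333)
J(Q) = -8/3 (J(Q) = -9 + 19/3 = -8/3)
k(s) = -s - 22/s
(k(21) + J(10))**2 = ((-1*21 - 22/21) - 8/3)**2 = ((-21 - 22*1/21) - 8/3)**2 = ((-21 - 22/21) - 8/3)**2 = (-463/21 - 8/3)**2 = (-173/7)**2 = 29929/49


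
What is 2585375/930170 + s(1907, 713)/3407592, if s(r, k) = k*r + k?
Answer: 41980458982/13206832711 ≈ 3.1787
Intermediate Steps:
s(r, k) = k + k*r
2585375/930170 + s(1907, 713)/3407592 = 2585375/930170 + (713*(1 + 1907))/3407592 = 2585375*(1/930170) + (713*1908)*(1/3407592) = 517075/186034 + 1360404*(1/3407592) = 517075/186034 + 113367/283966 = 41980458982/13206832711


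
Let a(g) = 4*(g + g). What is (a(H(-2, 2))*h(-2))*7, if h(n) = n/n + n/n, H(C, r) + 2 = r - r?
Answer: -224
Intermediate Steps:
H(C, r) = -2 (H(C, r) = -2 + (r - r) = -2 + 0 = -2)
h(n) = 2 (h(n) = 1 + 1 = 2)
a(g) = 8*g (a(g) = 4*(2*g) = 8*g)
(a(H(-2, 2))*h(-2))*7 = ((8*(-2))*2)*7 = -16*2*7 = -32*7 = -224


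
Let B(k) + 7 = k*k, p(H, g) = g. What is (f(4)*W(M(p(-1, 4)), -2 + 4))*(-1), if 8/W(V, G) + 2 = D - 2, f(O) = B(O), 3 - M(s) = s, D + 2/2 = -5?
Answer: 36/5 ≈ 7.2000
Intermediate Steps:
D = -6 (D = -1 - 5 = -6)
B(k) = -7 + k**2 (B(k) = -7 + k*k = -7 + k**2)
M(s) = 3 - s
f(O) = -7 + O**2
W(V, G) = -4/5 (W(V, G) = 8/(-2 + (-6 - 2)) = 8/(-2 - 8) = 8/(-10) = 8*(-1/10) = -4/5)
(f(4)*W(M(p(-1, 4)), -2 + 4))*(-1) = ((-7 + 4**2)*(-4/5))*(-1) = ((-7 + 16)*(-4/5))*(-1) = (9*(-4/5))*(-1) = -36/5*(-1) = 36/5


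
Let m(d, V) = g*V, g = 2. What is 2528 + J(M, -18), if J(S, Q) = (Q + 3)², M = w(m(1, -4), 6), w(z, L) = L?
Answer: 2753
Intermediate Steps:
m(d, V) = 2*V
M = 6
J(S, Q) = (3 + Q)²
2528 + J(M, -18) = 2528 + (3 - 18)² = 2528 + (-15)² = 2528 + 225 = 2753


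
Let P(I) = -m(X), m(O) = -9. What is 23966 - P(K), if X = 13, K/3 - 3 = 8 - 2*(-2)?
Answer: 23957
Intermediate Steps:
K = 45 (K = 9 + 3*(8 - 2*(-2)) = 9 + 3*(8 + 4) = 9 + 3*12 = 9 + 36 = 45)
P(I) = 9 (P(I) = -1*(-9) = 9)
23966 - P(K) = 23966 - 1*9 = 23966 - 9 = 23957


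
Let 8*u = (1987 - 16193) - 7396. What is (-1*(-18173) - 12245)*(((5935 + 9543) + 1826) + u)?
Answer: 86571030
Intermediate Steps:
u = -10801/4 (u = ((1987 - 16193) - 7396)/8 = (-14206 - 7396)/8 = (1/8)*(-21602) = -10801/4 ≈ -2700.3)
(-1*(-18173) - 12245)*(((5935 + 9543) + 1826) + u) = (-1*(-18173) - 12245)*(((5935 + 9543) + 1826) - 10801/4) = (18173 - 12245)*((15478 + 1826) - 10801/4) = 5928*(17304 - 10801/4) = 5928*(58415/4) = 86571030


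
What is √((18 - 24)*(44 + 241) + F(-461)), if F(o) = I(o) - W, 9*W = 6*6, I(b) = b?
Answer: 5*I*√87 ≈ 46.637*I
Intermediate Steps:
W = 4 (W = (6*6)/9 = (⅑)*36 = 4)
F(o) = -4 + o (F(o) = o - 1*4 = o - 4 = -4 + o)
√((18 - 24)*(44 + 241) + F(-461)) = √((18 - 24)*(44 + 241) + (-4 - 461)) = √(-6*285 - 465) = √(-1710 - 465) = √(-2175) = 5*I*√87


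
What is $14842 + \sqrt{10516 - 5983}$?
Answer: $14842 + \sqrt{4533} \approx 14909.0$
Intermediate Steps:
$14842 + \sqrt{10516 - 5983} = 14842 + \sqrt{4533}$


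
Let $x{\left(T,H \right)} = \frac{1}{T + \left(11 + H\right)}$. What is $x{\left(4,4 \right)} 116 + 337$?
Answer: $\frac{6519}{19} \approx 343.11$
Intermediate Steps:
$x{\left(T,H \right)} = \frac{1}{11 + H + T}$
$x{\left(4,4 \right)} 116 + 337 = \frac{1}{11 + 4 + 4} \cdot 116 + 337 = \frac{1}{19} \cdot 116 + 337 = \frac{116}{19} + 337 = \frac{6519}{19}$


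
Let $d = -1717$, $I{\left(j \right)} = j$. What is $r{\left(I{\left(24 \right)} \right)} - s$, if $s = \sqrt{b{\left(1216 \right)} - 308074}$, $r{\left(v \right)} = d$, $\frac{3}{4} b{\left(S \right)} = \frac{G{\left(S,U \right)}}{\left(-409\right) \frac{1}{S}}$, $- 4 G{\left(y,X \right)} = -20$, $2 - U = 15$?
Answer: $-1717 - \frac{i \sqrt{463844181786}}{1227} \approx -1717.0 - 555.06 i$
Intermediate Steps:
$U = -13$ ($U = 2 - 15 = -13$)
$G{\left(y,X \right)} = 5$ ($G{\left(y,X \right)} = \left(- \frac{1}{4}\right) \left(-20\right) = 5$)
$b{\left(S \right)} = - \frac{20 S}{1227}$ ($b{\left(S \right)} = \frac{4 \frac{5}{\left(-409\right) \frac{1}{S}}}{3} = \frac{4 \cdot 5 \left(- \frac{S}{409}\right)}{3} = \frac{4 \left(- \frac{5 S}{409}\right)}{3} = - \frac{20 S}{1227}$)
$r{\left(v \right)} = -1717$
$s = \frac{i \sqrt{463844181786}}{1227}$ ($s = \sqrt{\left(- \frac{20}{1227}\right) 1216 - 308074} = \sqrt{- \frac{24320}{1227} - 308074} = \sqrt{- \frac{378031118}{1227}} = \frac{i \sqrt{463844181786}}{1227} \approx 555.06 i$)
$r{\left(I{\left(24 \right)} \right)} - s = -1717 - \frac{i \sqrt{463844181786}}{1227}$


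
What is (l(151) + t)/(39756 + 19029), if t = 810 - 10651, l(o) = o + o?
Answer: -9539/58785 ≈ -0.16227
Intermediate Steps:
l(o) = 2*o
t = -9841
(l(151) + t)/(39756 + 19029) = (2*151 - 9841)/(39756 + 19029) = (302 - 9841)/58785 = -9539*1/58785 = -9539/58785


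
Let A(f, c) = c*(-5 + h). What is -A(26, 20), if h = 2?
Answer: 60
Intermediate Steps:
A(f, c) = -3*c (A(f, c) = c*(-5 + 2) = c*(-3) = -3*c)
-A(26, 20) = -(-3)*20 = -1*(-60) = 60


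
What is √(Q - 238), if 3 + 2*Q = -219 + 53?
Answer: I*√1290/2 ≈ 17.958*I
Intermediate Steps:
Q = -169/2 (Q = -3/2 + (-219 + 53)/2 = -3/2 + (½)*(-166) = -3/2 - 83 = -169/2 ≈ -84.500)
√(Q - 238) = √(-169/2 - 238) = √(-645/2) = I*√1290/2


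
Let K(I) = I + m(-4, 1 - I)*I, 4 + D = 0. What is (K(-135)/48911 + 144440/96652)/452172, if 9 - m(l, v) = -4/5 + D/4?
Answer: 29282789/9057514757844 ≈ 3.2330e-6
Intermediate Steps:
D = -4 (D = -4 + 0 = -4)
m(l, v) = 54/5 (m(l, v) = 9 - (-4/5 - 4/4) = 9 - (-4*⅕ - 4*¼) = 9 - (-⅘ - 1) = 9 - 1*(-9/5) = 9 + 9/5 = 54/5)
K(I) = 59*I/5 (K(I) = I + 54*I/5 = 59*I/5)
(K(-135)/48911 + 144440/96652)/452172 = (((59/5)*(-135))/48911 + 144440/96652)/452172 = (-1593*1/48911 + 144440*(1/96652))*(1/452172) = (-27/829 + 36110/24163)*(1/452172) = (29282789/20031127)*(1/452172) = 29282789/9057514757844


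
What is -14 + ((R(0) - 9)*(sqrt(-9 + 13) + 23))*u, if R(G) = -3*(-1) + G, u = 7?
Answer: -1064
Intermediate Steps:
R(G) = 3 + G
-14 + ((R(0) - 9)*(sqrt(-9 + 13) + 23))*u = -14 + (((3 + 0) - 9)*(sqrt(-9 + 13) + 23))*7 = -14 + ((3 - 9)*(sqrt(4) + 23))*7 = -14 - 6*(2 + 23)*7 = -14 - 6*25*7 = -14 - 150*7 = -14 - 1050 = -1064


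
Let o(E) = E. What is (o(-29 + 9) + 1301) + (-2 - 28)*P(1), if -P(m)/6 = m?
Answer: 1461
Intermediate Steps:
P(m) = -6*m
(o(-29 + 9) + 1301) + (-2 - 28)*P(1) = ((-29 + 9) + 1301) + (-2 - 28)*(-6*1) = (-20 + 1301) - 30*(-6) = 1281 + 180 = 1461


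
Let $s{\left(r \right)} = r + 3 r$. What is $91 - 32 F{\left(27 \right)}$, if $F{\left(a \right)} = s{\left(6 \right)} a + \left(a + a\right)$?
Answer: $-22373$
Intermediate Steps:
$s{\left(r \right)} = 4 r$
$F{\left(a \right)} = 26 a$ ($F{\left(a \right)} = 4 \cdot 6 a + \left(a + a\right) = 24 a + 2 a = 26 a$)
$91 - 32 F{\left(27 \right)} = 91 - 32 \cdot 26 \cdot 27 = 91 - 22464 = -22373$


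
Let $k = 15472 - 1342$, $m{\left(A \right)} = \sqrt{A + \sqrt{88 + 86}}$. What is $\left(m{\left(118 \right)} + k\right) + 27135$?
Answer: $41265 + \sqrt{118 + \sqrt{174}} \approx 41276.0$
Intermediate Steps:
$m{\left(A \right)} = \sqrt{A + \sqrt{174}}$
$k = 14130$ ($k = 15472 - 1342 = 14130$)
$\left(m{\left(118 \right)} + k\right) + 27135 = \left(\sqrt{118 + \sqrt{174}} + 14130\right) + 27135 = \left(14130 + \sqrt{118 + \sqrt{174}}\right) + 27135 = 41265 + \sqrt{118 + \sqrt{174}}$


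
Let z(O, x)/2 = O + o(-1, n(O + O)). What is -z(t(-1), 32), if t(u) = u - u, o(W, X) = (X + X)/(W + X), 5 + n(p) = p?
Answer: -10/3 ≈ -3.3333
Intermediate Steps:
n(p) = -5 + p
o(W, X) = 2*X/(W + X) (o(W, X) = (2*X)/(W + X) = 2*X/(W + X))
t(u) = 0
z(O, x) = 2*O + 4*(-5 + 2*O)/(-6 + 2*O) (z(O, x) = 2*(O + 2*(-5 + (O + O))/(-1 + (-5 + (O + O)))) = 2*(O + 2*(-5 + 2*O)/(-1 + (-5 + 2*O))) = 2*(O + 2*(-5 + 2*O)/(-6 + 2*O)) = 2*O + 4*(-5 + 2*O)/(-6 + 2*O))
-z(t(-1), 32) = -2*(-5 + 0² - 1*0)/(-3 + 0) = -2*(-5 + 0 + 0)/(-3) = -2*(-1)*(-5)/3 = -1*10/3 = -10/3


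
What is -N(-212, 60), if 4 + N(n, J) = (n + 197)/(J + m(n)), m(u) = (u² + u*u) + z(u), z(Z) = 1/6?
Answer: 2158846/539689 ≈ 4.0002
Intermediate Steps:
z(Z) = ⅙
m(u) = ⅙ + 2*u² (m(u) = (u² + u*u) + ⅙ = (u² + u²) + ⅙ = 2*u² + ⅙ = ⅙ + 2*u²)
N(n, J) = -4 + (197 + n)/(⅙ + J + 2*n²) (N(n, J) = -4 + (n + 197)/(J + (⅙ + 2*n²)) = -4 + (197 + n)/(⅙ + J + 2*n²))
-N(-212, 60) = -2*(589 - 24*(-212)² - 12*60 + 3*(-212))/(1 + 6*60 + 12*(-212)²) = -2*(589 - 24*44944 - 720 - 636)/(1 + 360 + 12*44944) = -2*(589 - 1078656 - 720 - 636)/(1 + 360 + 539328) = -2*(-1079423)/539689 = -1*(-2158846/539689) = 2158846/539689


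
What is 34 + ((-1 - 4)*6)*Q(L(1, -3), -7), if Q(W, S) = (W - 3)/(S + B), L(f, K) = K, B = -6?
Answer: 262/13 ≈ 20.154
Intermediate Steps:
Q(W, S) = (-3 + W)/(-6 + S) (Q(W, S) = (W - 3)/(S - 6) = (-3 + W)/(-6 + S))
34 + ((-1 - 4)*6)*Q(L(1, -3), -7) = 34 + ((-1 - 4)*6)*((-3 - 3)/(-6 - 7)) = 34 + (-5*6)*(-6/(-13)) = 34 - (-30)*(-6)/13 = 34 - 30*6/13 = 34 - 180/13 = 262/13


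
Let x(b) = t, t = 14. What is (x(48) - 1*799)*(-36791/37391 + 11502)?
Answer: -337577075435/37391 ≈ -9.0283e+6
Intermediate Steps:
x(b) = 14
(x(48) - 1*799)*(-36791/37391 + 11502) = (14 - 1*799)*(-36791/37391 + 11502) = (14 - 799)*(-36791*1/37391 + 11502) = -785*(-36791/37391 + 11502) = -785*430034491/37391 = -337577075435/37391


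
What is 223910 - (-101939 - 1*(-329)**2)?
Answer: 434090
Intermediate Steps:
223910 - (-101939 - 1*(-329)**2) = 223910 - (-101939 - 1*108241) = 223910 - (-101939 - 108241) = 223910 - 1*(-210180) = 223910 + 210180 = 434090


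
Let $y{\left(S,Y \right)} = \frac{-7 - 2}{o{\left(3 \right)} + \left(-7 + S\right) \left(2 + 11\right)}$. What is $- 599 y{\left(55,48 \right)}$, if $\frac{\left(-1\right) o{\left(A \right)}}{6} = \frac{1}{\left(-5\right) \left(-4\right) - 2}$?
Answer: $\frac{16173}{1871} \approx 8.644$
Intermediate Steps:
$o{\left(A \right)} = - \frac{1}{3}$ ($o{\left(A \right)} = - \frac{6}{\left(-5\right) \left(-4\right) - 2} = - \frac{6}{20 - 2} = - \frac{6}{18} = \left(-6\right) \frac{1}{18} = - \frac{1}{3}$)
$y{\left(S,Y \right)} = - \frac{9}{- \frac{274}{3} + 13 S}$ ($y{\left(S,Y \right)} = \frac{-7 - 2}{- \frac{1}{3} + \left(-7 + S\right) \left(2 + 11\right)} = - \frac{9}{- \frac{1}{3} + \left(-7 + S\right) 13} = - \frac{9}{- \frac{1}{3} + \left(-91 + 13 S\right)} = - \frac{9}{- \frac{274}{3} + 13 S}$)
$- 599 y{\left(55,48 \right)} = - 599 \left(- \frac{27}{-274 + 39 \cdot 55}\right) = - 599 \left(- \frac{27}{-274 + 2145}\right) = - 599 \left(- \frac{27}{1871}\right) = - 599 \left(\left(-27\right) \frac{1}{1871}\right) = \left(-599\right) \left(- \frac{27}{1871}\right) = \frac{16173}{1871}$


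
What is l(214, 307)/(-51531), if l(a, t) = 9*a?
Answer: -642/17177 ≈ -0.037376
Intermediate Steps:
l(214, 307)/(-51531) = (9*214)/(-51531) = 1926*(-1/51531) = -642/17177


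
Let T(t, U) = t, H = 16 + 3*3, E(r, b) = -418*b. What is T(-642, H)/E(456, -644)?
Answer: -321/134596 ≈ -0.0023849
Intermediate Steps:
H = 25 (H = 16 + 9 = 25)
T(-642, H)/E(456, -644) = -642/((-418*(-644))) = -642/269192 = -642*1/269192 = -321/134596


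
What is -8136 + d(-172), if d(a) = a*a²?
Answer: -5096584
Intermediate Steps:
d(a) = a³
-8136 + d(-172) = -8136 + (-172)³ = -8136 - 5088448 = -5096584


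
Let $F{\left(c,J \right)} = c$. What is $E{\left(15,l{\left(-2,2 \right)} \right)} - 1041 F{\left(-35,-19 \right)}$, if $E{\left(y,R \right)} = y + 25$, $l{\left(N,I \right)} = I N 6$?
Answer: $36475$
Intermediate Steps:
$l{\left(N,I \right)} = 6 I N$
$E{\left(y,R \right)} = 25 + y$
$E{\left(15,l{\left(-2,2 \right)} \right)} - 1041 F{\left(-35,-19 \right)} = \left(25 + 15\right) - -36435 = 40 + 36435 = 36475$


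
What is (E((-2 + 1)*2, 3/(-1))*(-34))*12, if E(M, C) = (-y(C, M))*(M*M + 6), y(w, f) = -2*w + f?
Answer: 16320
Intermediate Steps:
y(w, f) = f - 2*w
E(M, C) = (6 + M**2)*(-M + 2*C) (E(M, C) = (-(M - 2*C))*(M*M + 6) = (-M + 2*C)*(M**2 + 6) = (-M + 2*C)*(6 + M**2) = (6 + M**2)*(-M + 2*C))
(E((-2 + 1)*2, 3/(-1))*(-34))*12 = (((6 + ((-2 + 1)*2)**2)*(-(-2 + 1)*2 + 2*(3/(-1))))*(-34))*12 = (((6 + (-1*2)**2)*(-(-1)*2 + 2*(3*(-1))))*(-34))*12 = (((6 + (-2)**2)*(-1*(-2) + 2*(-3)))*(-34))*12 = (((6 + 4)*(2 - 6))*(-34))*12 = ((10*(-4))*(-34))*12 = -40*(-34)*12 = 1360*12 = 16320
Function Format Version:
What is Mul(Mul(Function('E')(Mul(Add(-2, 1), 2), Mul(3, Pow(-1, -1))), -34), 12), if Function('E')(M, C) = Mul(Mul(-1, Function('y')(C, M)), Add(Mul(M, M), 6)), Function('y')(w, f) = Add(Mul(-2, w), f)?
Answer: 16320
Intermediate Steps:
Function('y')(w, f) = Add(f, Mul(-2, w))
Function('E')(M, C) = Mul(Add(6, Pow(M, 2)), Add(Mul(-1, M), Mul(2, C))) (Function('E')(M, C) = Mul(Mul(-1, Add(M, Mul(-2, C))), Add(Mul(M, M), 6)) = Mul(Add(Mul(-1, M), Mul(2, C)), Add(Pow(M, 2), 6)) = Mul(Add(Mul(-1, M), Mul(2, C)), Add(6, Pow(M, 2))) = Mul(Add(6, Pow(M, 2)), Add(Mul(-1, M), Mul(2, C))))
Mul(Mul(Function('E')(Mul(Add(-2, 1), 2), Mul(3, Pow(-1, -1))), -34), 12) = Mul(Mul(Mul(Add(6, Pow(Mul(Add(-2, 1), 2), 2)), Add(Mul(-1, Mul(Add(-2, 1), 2)), Mul(2, Mul(3, Pow(-1, -1))))), -34), 12) = Mul(Mul(Mul(Add(6, Pow(Mul(-1, 2), 2)), Add(Mul(-1, Mul(-1, 2)), Mul(2, Mul(3, -1)))), -34), 12) = Mul(Mul(Mul(Add(6, Pow(-2, 2)), Add(Mul(-1, -2), Mul(2, -3))), -34), 12) = Mul(Mul(Mul(Add(6, 4), Add(2, -6)), -34), 12) = Mul(Mul(Mul(10, -4), -34), 12) = Mul(Mul(-40, -34), 12) = Mul(1360, 12) = 16320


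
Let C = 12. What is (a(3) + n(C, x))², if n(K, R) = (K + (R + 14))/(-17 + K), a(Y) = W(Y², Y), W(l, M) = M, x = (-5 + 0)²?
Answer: 1296/25 ≈ 51.840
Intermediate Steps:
x = 25 (x = (-5)² = 25)
a(Y) = Y
n(K, R) = (14 + K + R)/(-17 + K) (n(K, R) = (K + (14 + R))/(-17 + K) = (14 + K + R)/(-17 + K))
(a(3) + n(C, x))² = (3 + (14 + 12 + 25)/(-17 + 12))² = (3 + 51/(-5))² = (3 - ⅕*51)² = (3 - 51/5)² = (-36/5)² = 1296/25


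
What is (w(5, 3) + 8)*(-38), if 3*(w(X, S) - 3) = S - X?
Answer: -1178/3 ≈ -392.67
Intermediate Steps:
w(X, S) = 3 - X/3 + S/3 (w(X, S) = 3 + (S - X)/3 = 3 + (-X/3 + S/3) = 3 - X/3 + S/3)
(w(5, 3) + 8)*(-38) = ((3 - 1/3*5 + (1/3)*3) + 8)*(-38) = ((3 - 5/3 + 1) + 8)*(-38) = (7/3 + 8)*(-38) = (31/3)*(-38) = -1178/3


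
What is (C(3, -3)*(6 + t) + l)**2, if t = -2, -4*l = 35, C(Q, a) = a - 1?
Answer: 9801/16 ≈ 612.56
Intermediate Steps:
C(Q, a) = -1 + a
l = -35/4 (l = -1/4*35 = -35/4 ≈ -8.7500)
(C(3, -3)*(6 + t) + l)**2 = ((-1 - 3)*(6 - 2) - 35/4)**2 = (-4*4 - 35/4)**2 = (-16 - 35/4)**2 = (-99/4)**2 = 9801/16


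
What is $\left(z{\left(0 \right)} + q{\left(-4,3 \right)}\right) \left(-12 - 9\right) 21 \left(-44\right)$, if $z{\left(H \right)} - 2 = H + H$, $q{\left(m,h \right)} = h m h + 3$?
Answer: $-601524$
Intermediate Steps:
$q{\left(m,h \right)} = 3 + m h^{2}$ ($q{\left(m,h \right)} = m h^{2} + 3 = 3 + m h^{2}$)
$z{\left(H \right)} = 2 + 2 H$ ($z{\left(H \right)} = 2 + \left(H + H\right) = 2 + 2 H$)
$\left(z{\left(0 \right)} + q{\left(-4,3 \right)}\right) \left(-12 - 9\right) 21 \left(-44\right) = \left(\left(2 + 2 \cdot 0\right) + \left(3 - 4 \cdot 3^{2}\right)\right) \left(-12 - 9\right) 21 \left(-44\right) = \left(\left(2 + 0\right) + \left(3 - 36\right)\right) \left(-21\right) 21 \left(-44\right) = \left(2 + \left(3 - 36\right)\right) \left(-21\right) 21 \left(-44\right) = \left(2 - 33\right) \left(-21\right) 21 \left(-44\right) = \left(-31\right) \left(-21\right) 21 \left(-44\right) = 651 \cdot 21 \left(-44\right) = 13671 \left(-44\right) = -601524$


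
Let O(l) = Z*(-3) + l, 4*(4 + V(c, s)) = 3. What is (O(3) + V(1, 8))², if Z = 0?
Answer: 1/16 ≈ 0.062500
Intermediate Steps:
V(c, s) = -13/4 (V(c, s) = -4 + (¼)*3 = -4 + ¾ = -13/4)
O(l) = l (O(l) = 0*(-3) + l = 0 + l = l)
(O(3) + V(1, 8))² = (3 - 13/4)² = (-¼)² = 1/16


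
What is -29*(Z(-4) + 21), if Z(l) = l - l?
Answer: -609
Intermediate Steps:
Z(l) = 0
-29*(Z(-4) + 21) = -29*(0 + 21) = -29*21 = -609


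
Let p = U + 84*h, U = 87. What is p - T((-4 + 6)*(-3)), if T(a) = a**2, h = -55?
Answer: -4569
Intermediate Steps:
p = -4533 (p = 87 + 84*(-55) = 87 - 4620 = -4533)
p - T((-4 + 6)*(-3)) = -4533 - ((-4 + 6)*(-3))**2 = -4533 - (2*(-3))**2 = -4533 - 1*(-6)**2 = -4533 - 1*36 = -4533 - 36 = -4569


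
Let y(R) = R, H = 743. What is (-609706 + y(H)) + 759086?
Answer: 150123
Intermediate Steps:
(-609706 + y(H)) + 759086 = (-609706 + 743) + 759086 = -608963 + 759086 = 150123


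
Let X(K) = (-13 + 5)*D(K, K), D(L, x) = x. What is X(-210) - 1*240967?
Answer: -239287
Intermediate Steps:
X(K) = -8*K (X(K) = (-13 + 5)*K = -8*K)
X(-210) - 1*240967 = -8*(-210) - 1*240967 = 1680 - 240967 = -239287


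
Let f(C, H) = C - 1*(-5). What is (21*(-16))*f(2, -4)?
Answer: -2352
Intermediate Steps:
f(C, H) = 5 + C (f(C, H) = C + 5 = 5 + C)
(21*(-16))*f(2, -4) = (21*(-16))*(5 + 2) = -336*7 = -2352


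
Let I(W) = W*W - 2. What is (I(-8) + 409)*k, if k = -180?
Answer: -84780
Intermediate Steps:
I(W) = -2 + W² (I(W) = W² - 2 = -2 + W²)
(I(-8) + 409)*k = ((-2 + (-8)²) + 409)*(-180) = ((-2 + 64) + 409)*(-180) = (62 + 409)*(-180) = 471*(-180) = -84780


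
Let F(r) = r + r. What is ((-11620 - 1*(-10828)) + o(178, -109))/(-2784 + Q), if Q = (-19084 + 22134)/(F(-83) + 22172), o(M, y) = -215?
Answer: 11080021/30630827 ≈ 0.36173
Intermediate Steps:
F(r) = 2*r
Q = 1525/11003 (Q = (-19084 + 22134)/(2*(-83) + 22172) = 3050/(-166 + 22172) = 3050/22006 = 3050*(1/22006) = 1525/11003 ≈ 0.13860)
((-11620 - 1*(-10828)) + o(178, -109))/(-2784 + Q) = ((-11620 - 1*(-10828)) - 215)/(-2784 + 1525/11003) = ((-11620 + 10828) - 215)/(-30630827/11003) = (-792 - 215)*(-11003/30630827) = -1007*(-11003/30630827) = 11080021/30630827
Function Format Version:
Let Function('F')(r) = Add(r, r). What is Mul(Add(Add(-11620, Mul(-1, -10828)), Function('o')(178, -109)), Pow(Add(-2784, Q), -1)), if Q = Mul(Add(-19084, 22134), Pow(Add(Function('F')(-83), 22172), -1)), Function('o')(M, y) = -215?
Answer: Rational(11080021, 30630827) ≈ 0.36173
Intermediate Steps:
Function('F')(r) = Mul(2, r)
Q = Rational(1525, 11003) (Q = Mul(Add(-19084, 22134), Pow(Add(Mul(2, -83), 22172), -1)) = Mul(3050, Pow(Add(-166, 22172), -1)) = Mul(3050, Pow(22006, -1)) = Mul(3050, Rational(1, 22006)) = Rational(1525, 11003) ≈ 0.13860)
Mul(Add(Add(-11620, Mul(-1, -10828)), Function('o')(178, -109)), Pow(Add(-2784, Q), -1)) = Mul(Add(Add(-11620, Mul(-1, -10828)), -215), Pow(Add(-2784, Rational(1525, 11003)), -1)) = Mul(Add(Add(-11620, 10828), -215), Pow(Rational(-30630827, 11003), -1)) = Mul(Add(-792, -215), Rational(-11003, 30630827)) = Mul(-1007, Rational(-11003, 30630827)) = Rational(11080021, 30630827)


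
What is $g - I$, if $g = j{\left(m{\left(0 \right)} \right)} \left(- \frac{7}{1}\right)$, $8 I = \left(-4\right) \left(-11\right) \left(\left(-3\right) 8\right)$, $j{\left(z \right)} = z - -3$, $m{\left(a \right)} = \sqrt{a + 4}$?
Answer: $97$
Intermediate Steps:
$m{\left(a \right)} = \sqrt{4 + a}$
$j{\left(z \right)} = 3 + z$ ($j{\left(z \right)} = z + 3 = 3 + z$)
$I = -132$ ($I = \frac{\left(-4\right) \left(-11\right) \left(\left(-3\right) 8\right)}{8} = \frac{44 \left(-24\right)}{8} = \frac{1}{8} \left(-1056\right) = -132$)
$g = -35$ ($g = \left(3 + \sqrt{4 + 0}\right) \left(- \frac{7}{1}\right) = \left(3 + \sqrt{4}\right) \left(\left(-7\right) 1\right) = \left(3 + 2\right) \left(-7\right) = 5 \left(-7\right) = -35$)
$g - I = -35 - -132 = -35 + 132 = 97$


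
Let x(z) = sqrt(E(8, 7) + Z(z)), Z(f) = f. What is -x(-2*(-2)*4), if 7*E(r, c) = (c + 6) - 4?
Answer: -11*sqrt(7)/7 ≈ -4.1576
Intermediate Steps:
E(r, c) = 2/7 + c/7 (E(r, c) = ((c + 6) - 4)/7 = ((6 + c) - 4)/7 = (2 + c)/7 = 2/7 + c/7)
x(z) = sqrt(9/7 + z) (x(z) = sqrt((2/7 + (1/7)*7) + z) = sqrt((2/7 + 1) + z) = sqrt(9/7 + z))
-x(-2*(-2)*4) = -sqrt(63 + 49*(-2*(-2)*4))/7 = -sqrt(63 + 49*(4*4))/7 = -sqrt(63 + 49*16)/7 = -sqrt(63 + 784)/7 = -sqrt(847)/7 = -11*sqrt(7)/7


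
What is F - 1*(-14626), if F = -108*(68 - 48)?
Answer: 12466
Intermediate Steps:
F = -2160 (F = -108*20 = -2160)
F - 1*(-14626) = -2160 - 1*(-14626) = -2160 + 14626 = 12466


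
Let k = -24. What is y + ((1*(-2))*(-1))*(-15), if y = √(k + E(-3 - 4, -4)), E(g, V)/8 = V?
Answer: -30 + 2*I*√14 ≈ -30.0 + 7.4833*I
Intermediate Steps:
E(g, V) = 8*V
y = 2*I*√14 (y = √(-24 + 8*(-4)) = √(-24 - 32) = √(-56) = 2*I*√14 ≈ 7.4833*I)
y + ((1*(-2))*(-1))*(-15) = 2*I*√14 + ((1*(-2))*(-1))*(-15) = 2*I*√14 - 2*(-1)*(-15) = 2*I*√14 + 2*(-15) = 2*I*√14 - 30 = -30 + 2*I*√14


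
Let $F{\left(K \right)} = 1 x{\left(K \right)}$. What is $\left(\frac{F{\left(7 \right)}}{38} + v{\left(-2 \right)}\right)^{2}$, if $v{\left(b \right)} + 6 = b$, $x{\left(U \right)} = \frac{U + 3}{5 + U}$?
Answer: $\frac{3308761}{51984} \approx 63.65$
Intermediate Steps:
$x{\left(U \right)} = \frac{3 + U}{5 + U}$
$v{\left(b \right)} = -6 + b$
$F{\left(K \right)} = \frac{3 + K}{5 + K}$ ($F{\left(K \right)} = 1 \frac{3 + K}{5 + K} = \frac{3 + K}{5 + K}$)
$\left(\frac{F{\left(7 \right)}}{38} + v{\left(-2 \right)}\right)^{2} = \left(\frac{\frac{1}{5 + 7} \left(3 + 7\right)}{38} - 8\right)^{2} = \left(\frac{1}{12} \cdot 10 \cdot \frac{1}{38} - 8\right)^{2} = \left(\frac{5}{6} \cdot \frac{1}{38} - 8\right)^{2} = \left(\frac{5}{228} - 8\right)^{2} = \left(- \frac{1819}{228}\right)^{2} = \frac{3308761}{51984}$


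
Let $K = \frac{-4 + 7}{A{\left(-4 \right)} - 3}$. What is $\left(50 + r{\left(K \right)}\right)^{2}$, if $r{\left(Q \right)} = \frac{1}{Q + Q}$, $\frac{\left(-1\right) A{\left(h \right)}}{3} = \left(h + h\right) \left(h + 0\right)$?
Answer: $\frac{4489}{4} \approx 1122.3$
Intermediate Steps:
$A{\left(h \right)} = - 6 h^{2}$ ($A{\left(h \right)} = - 3 \left(h + h\right) \left(h + 0\right) = - 3 \cdot 2 h h = - 3 \cdot 2 h^{2} = - 6 h^{2}$)
$K = - \frac{1}{33}$ ($K = \frac{-4 + 7}{- 6 \left(-4\right)^{2} - 3} = \frac{3}{\left(-6\right) 16 - 3} = \frac{3}{-96 - 3} = \frac{3}{-99} = 3 \left(- \frac{1}{99}\right) = - \frac{1}{33} \approx -0.030303$)
$r{\left(Q \right)} = \frac{1}{2 Q}$
$\left(50 + r{\left(K \right)}\right)^{2} = \left(50 + \frac{1}{2 \left(- \frac{1}{33}\right)}\right)^{2} = \left(50 + \frac{1}{2} \left(-33\right)\right)^{2} = \left(50 - \frac{33}{2}\right)^{2} = \left(\frac{67}{2}\right)^{2} = \frac{4489}{4}$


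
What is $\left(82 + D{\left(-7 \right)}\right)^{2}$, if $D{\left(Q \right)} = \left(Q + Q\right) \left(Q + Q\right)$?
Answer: $77284$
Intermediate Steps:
$D{\left(Q \right)} = 4 Q^{2}$ ($D{\left(Q \right)} = 2 Q 2 Q = 4 Q^{2}$)
$\left(82 + D{\left(-7 \right)}\right)^{2} = \left(82 + 4 \left(-7\right)^{2}\right)^{2} = \left(82 + 4 \cdot 49\right)^{2} = \left(82 + 196\right)^{2} = 278^{2} = 77284$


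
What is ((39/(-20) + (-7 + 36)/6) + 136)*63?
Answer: 174993/20 ≈ 8749.7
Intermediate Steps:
((39/(-20) + (-7 + 36)/6) + 136)*63 = ((39*(-1/20) + 29*(⅙)) + 136)*63 = ((-39/20 + 29/6) + 136)*63 = (173/60 + 136)*63 = (8333/60)*63 = 174993/20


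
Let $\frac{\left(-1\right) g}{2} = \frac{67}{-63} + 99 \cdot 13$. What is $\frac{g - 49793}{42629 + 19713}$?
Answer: $- \frac{3298987}{3927546} \approx -0.83996$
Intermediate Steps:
$g = - \frac{162028}{63}$ ($g = - 2 \left(\frac{67}{-63} + 99 \cdot 13\right) = - 2 \left(67 \left(- \frac{1}{63}\right) + 1287\right) = - 2 \left(- \frac{67}{63} + 1287\right) = \left(-2\right) \frac{81014}{63} = - \frac{162028}{63} \approx -2571.9$)
$\frac{g - 49793}{42629 + 19713} = \frac{- \frac{162028}{63} - 49793}{42629 + 19713} = - \frac{3298987}{63 \cdot 62342} = \left(- \frac{3298987}{63}\right) \frac{1}{62342} = - \frac{3298987}{3927546}$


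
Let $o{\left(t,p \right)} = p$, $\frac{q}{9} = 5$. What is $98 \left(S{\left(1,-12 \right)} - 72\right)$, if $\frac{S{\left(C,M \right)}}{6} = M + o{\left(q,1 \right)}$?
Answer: $-13524$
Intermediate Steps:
$q = 45$ ($q = 9 \cdot 5 = 45$)
$S{\left(C,M \right)} = 6 + 6 M$ ($S{\left(C,M \right)} = 6 \left(M + 1\right) = 6 \left(1 + M\right) = 6 + 6 M$)
$98 \left(S{\left(1,-12 \right)} - 72\right) = 98 \left(\left(6 + 6 \left(-12\right)\right) - 72\right) = 98 \left(\left(6 - 72\right) - 72\right) = 98 \left(-66 - 72\right) = 98 \left(-138\right) = -13524$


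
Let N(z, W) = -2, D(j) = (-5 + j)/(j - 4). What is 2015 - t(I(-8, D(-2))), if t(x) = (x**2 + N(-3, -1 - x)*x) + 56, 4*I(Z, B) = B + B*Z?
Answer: 1123631/576 ≈ 1950.7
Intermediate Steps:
D(j) = (-5 + j)/(-4 + j)
I(Z, B) = B/4 + B*Z/4 (I(Z, B) = (B + B*Z)/4 = B/4 + B*Z/4)
t(x) = 56 + x**2 - 2*x (t(x) = (x**2 - 2*x) + 56 = 56 + x**2 - 2*x)
2015 - t(I(-8, D(-2))) = 2015 - (56 + (((-5 - 2)/(-4 - 2))*(1 - 8)/4)**2 - (-5 - 2)/(-4 - 2)*(1 - 8)/2) = 2015 - (56 + ((1/4)*(-7/(-6))*(-7))**2 - -7/(-6)*(-7)/2) = 2015 - (56 + ((1/4)*(-1/6*(-7))*(-7))**2 - (-1/6*(-7))*(-7)/2) = 2015 - (56 + ((1/4)*(7/6)*(-7))**2 - 7*(-7)/(2*6)) = 2015 - (56 + (-49/24)**2 - 2*(-49/24)) = 2015 - (56 + 2401/576 + 49/12) = 2015 - 1*37009/576 = 2015 - 37009/576 = 1123631/576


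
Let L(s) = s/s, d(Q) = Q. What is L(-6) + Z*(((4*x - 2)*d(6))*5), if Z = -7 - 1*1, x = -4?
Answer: 4321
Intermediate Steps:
Z = -8 (Z = -7 - 1 = -8)
L(s) = 1
L(-6) + Z*(((4*x - 2)*d(6))*5) = 1 - 8*(4*(-4) - 2)*6*5 = 1 - 8*(-16 - 2)*6*5 = 1 - 8*(-18*6)*5 = 1 - (-864)*5 = 1 - 8*(-540) = 1 + 4320 = 4321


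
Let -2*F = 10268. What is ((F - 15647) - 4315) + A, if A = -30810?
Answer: -55906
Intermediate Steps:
F = -5134 (F = -½*10268 = -5134)
((F - 15647) - 4315) + A = ((-5134 - 15647) - 4315) - 30810 = (-20781 - 4315) - 30810 = -25096 - 30810 = -55906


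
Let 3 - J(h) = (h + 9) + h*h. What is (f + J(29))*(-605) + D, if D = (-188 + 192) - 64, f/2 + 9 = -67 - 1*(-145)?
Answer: 446430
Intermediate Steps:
f = 138 (f = -18 + 2*(-67 - 1*(-145)) = -18 + 2*(-67 + 145) = -18 + 2*78 = -18 + 156 = 138)
D = -60 (D = 4 - 64 = -60)
J(h) = -6 - h - h**2 (J(h) = 3 - ((h + 9) + h*h) = 3 - ((9 + h) + h**2) = 3 - (9 + h + h**2) = 3 + (-9 - h - h**2) = -6 - h - h**2)
(f + J(29))*(-605) + D = (138 + (-6 - 1*29 - 1*29**2))*(-605) - 60 = (138 + (-6 - 29 - 1*841))*(-605) - 60 = (138 + (-6 - 29 - 841))*(-605) - 60 = (138 - 876)*(-605) - 60 = -738*(-605) - 60 = 446490 - 60 = 446430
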